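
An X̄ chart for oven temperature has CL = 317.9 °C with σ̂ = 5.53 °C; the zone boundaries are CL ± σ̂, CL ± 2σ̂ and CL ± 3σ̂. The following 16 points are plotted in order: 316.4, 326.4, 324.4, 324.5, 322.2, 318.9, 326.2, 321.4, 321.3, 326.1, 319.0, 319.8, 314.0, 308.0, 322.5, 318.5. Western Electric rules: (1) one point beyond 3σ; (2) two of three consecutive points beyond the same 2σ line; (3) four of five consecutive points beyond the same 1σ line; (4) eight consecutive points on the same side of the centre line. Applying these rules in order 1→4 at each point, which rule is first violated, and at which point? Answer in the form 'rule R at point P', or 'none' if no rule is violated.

Zone of each point (C = within 1σ̂, B = 1σ̂–2σ̂, A = 2σ̂–3σ̂, * = beyond 3σ̂; sign = side of CL): 1:-C, 2:+B, 3:+B, 4:+B, 5:+C, 6:+C, 7:+B, 8:+C, 9:+C, 10:+B, 11:+C, 12:+C, 13:-C, 14:-B, 15:+C, 16:+C
Rule 4 (eight consecutive points on the same side of the centre line) is satisfied at point 9.

rule 4 at point 9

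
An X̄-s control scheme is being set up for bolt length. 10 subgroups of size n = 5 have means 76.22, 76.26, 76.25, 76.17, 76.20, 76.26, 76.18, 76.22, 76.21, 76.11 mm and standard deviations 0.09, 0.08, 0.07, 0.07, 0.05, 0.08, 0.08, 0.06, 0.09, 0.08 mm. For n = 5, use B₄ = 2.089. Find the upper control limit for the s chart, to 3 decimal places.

s̄ = (0.09 + 0.08 + 0.07 + 0.07 + 0.05 + 0.08 + 0.08 + 0.06 + 0.09 + 0.08) / 10 = 0.0750
UCL_s = B₄·s̄ = 2.089 × 0.0750 = 0.1567

0.157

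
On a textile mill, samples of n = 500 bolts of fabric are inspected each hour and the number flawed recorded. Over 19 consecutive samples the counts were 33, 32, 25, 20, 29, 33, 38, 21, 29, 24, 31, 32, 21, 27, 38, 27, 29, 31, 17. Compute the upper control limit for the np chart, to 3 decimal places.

43.755

p̄ = Σdᵢ / (k·n) = 537 / (19 × 500) = 0.05653
UCL = np̄ + 3·√(np̄(1−p̄)) = 28.2632 + 3 × √(28.2632×0.94347) = 28.2632 + 3 × 5.1639 = 43.7548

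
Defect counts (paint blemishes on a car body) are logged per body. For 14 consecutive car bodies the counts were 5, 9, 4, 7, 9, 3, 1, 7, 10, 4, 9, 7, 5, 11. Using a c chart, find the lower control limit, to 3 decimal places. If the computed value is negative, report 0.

0.000

c̄ = (5 + 9 + 4 + 7 + 9 + 3 + 1 + 7 + 10 + 4 + 9 + 7 + 5 + 11) / 14 = 91 / 14 = 6.5000
LCL = c̄ − 3√c̄ = 6.5000 − 3 × 2.5495 = -1.1485 → 0 (cannot be negative)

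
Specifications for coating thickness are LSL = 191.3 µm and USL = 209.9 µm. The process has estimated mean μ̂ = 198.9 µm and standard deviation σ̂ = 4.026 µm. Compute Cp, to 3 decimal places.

0.770

Cp = (USL − LSL) / (6σ̂) = (209.9 − 191.3) / (6 × 4.026) = 18.6000 / 24.1560 = 0.7700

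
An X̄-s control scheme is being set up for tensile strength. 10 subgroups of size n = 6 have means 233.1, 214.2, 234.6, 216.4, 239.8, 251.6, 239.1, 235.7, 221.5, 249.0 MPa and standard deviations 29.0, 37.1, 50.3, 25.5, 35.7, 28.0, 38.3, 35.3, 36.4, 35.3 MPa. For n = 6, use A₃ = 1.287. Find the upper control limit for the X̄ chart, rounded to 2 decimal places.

278.66

X̄̄ = (233.1 + 214.2 + 234.6 + 216.4 + 239.8 + 251.6 + 239.1 + 235.7 + 221.5 + 249.0) / 10 = 233.5000
s̄ = (29.0 + 37.1 + 50.3 + 25.5 + 35.7 + 28.0 + 38.3 + 35.3 + 36.4 + 35.3) / 10 = 35.0900
UCL = X̄̄ + A₃·s̄ = 233.5000 + 1.287 × 35.0900 = 278.6608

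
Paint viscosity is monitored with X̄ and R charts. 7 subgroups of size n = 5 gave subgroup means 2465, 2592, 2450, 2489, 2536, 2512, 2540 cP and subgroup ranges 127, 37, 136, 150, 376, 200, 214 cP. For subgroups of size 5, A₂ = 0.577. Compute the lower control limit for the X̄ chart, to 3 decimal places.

X̄̄ = (2465 + 2592 + 2450 + 2489 + 2536 + 2512 + 2540) / 7 = 17584.0000 / 7 = 2512.0000
R̄ = (127 + 37 + 136 + 150 + 376 + 200 + 214) / 7 = 1240.0000 / 7 = 177.1429
LCL = X̄̄ − A₂·R̄ = 2512.0000 − 0.577 × 177.1429 = 2409.7886

2409.789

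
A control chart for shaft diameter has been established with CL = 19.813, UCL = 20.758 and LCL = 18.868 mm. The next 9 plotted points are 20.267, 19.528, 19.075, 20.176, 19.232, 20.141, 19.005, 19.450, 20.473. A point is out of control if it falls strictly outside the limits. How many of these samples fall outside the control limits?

0

All 9 points lie within [18.868, 20.758].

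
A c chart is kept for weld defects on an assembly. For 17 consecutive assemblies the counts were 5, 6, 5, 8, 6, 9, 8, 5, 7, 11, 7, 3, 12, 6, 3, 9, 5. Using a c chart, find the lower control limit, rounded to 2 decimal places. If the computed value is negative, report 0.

c̄ = (5 + 6 + 5 + 8 + 6 + 9 + 8 + 5 + 7 + 11 + 7 + 3 + 12 + 6 + 3 + 9 + 5) / 17 = 115 / 17 = 6.7647
LCL = c̄ − 3√c̄ = 6.7647 − 3 × 2.6009 = -1.0380 → 0 (cannot be negative)

0.00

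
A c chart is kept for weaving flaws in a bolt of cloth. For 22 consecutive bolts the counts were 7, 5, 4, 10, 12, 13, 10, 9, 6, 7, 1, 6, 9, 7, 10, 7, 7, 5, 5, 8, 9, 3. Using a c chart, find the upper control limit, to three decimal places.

c̄ = (7 + 5 + 4 + 10 + 12 + 13 + 10 + 9 + 6 + 7 + 1 + 6 + 9 + 7 + 10 + 7 + 7 + 5 + 5 + 8 + 9 + 3) / 22 = 160 / 22 = 7.2727
UCL = c̄ + 3√c̄ = 7.2727 + 3 × √7.2727 = 7.2727 + 3 × 2.6968 = 15.3631

15.363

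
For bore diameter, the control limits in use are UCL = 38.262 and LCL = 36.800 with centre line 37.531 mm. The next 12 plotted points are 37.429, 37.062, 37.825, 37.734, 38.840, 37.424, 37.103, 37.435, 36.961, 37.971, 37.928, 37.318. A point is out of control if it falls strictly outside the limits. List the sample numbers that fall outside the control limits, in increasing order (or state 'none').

5

Compare each point to [36.800, 38.262]: sample 5 = 38.840 > UCL.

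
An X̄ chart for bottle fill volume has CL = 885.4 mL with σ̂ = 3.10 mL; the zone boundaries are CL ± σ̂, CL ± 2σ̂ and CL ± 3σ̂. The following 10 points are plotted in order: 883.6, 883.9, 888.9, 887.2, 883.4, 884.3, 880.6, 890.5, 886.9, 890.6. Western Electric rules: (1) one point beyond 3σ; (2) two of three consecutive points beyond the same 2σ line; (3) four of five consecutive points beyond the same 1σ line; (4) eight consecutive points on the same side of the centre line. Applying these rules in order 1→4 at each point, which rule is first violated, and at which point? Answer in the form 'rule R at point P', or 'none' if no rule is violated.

none

Zone of each point (C = within 1σ̂, B = 1σ̂–2σ̂, A = 2σ̂–3σ̂, * = beyond 3σ̂; sign = side of CL): 1:-C, 2:-C, 3:+B, 4:+C, 5:-C, 6:-C, 7:-B, 8:+B, 9:+C, 10:+B
No rule fires across all 10 points.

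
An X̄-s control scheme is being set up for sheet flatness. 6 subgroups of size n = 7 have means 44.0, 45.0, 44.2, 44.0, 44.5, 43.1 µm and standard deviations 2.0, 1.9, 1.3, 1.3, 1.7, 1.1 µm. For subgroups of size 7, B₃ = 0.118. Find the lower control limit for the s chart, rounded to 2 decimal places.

s̄ = (2.0 + 1.9 + 1.3 + 1.3 + 1.7 + 1.1) / 6 = 1.5500
LCL_s = B₃·s̄ = 0.118 × 1.5500 = 0.1829

0.18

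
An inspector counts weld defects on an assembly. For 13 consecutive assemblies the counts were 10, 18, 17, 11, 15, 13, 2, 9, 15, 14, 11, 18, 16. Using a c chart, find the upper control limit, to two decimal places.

c̄ = (10 + 18 + 17 + 11 + 15 + 13 + 2 + 9 + 15 + 14 + 11 + 18 + 16) / 13 = 169 / 13 = 13.0000
UCL = c̄ + 3√c̄ = 13.0000 + 3 × √13.0000 = 13.0000 + 3 × 3.6056 = 23.8167

23.82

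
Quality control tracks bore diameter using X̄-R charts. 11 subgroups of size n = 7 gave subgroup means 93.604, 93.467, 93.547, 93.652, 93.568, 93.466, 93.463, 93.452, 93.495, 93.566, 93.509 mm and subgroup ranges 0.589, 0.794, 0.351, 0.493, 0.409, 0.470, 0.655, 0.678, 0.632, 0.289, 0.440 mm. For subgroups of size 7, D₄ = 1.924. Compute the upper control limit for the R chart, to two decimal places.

1.01

R̄ = (0.589 + 0.794 + 0.351 + 0.493 + 0.409 + 0.470 + 0.655 + 0.678 + 0.632 + 0.289 + 0.440) / 11 = 5.8000 / 11 = 0.5273
UCL_R = D₄·R̄ = 1.924 × 0.5273 = 1.0145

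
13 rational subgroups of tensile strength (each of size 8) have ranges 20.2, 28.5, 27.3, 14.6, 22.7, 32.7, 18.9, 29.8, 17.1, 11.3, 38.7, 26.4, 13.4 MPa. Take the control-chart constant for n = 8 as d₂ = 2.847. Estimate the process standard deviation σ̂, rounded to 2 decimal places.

8.15

R̄ = (20.2 + 28.5 + 27.3 + 14.6 + 22.7 + 32.7 + 18.9 + 29.8 + 17.1 + 11.3 + 38.7 + 26.4 + 13.4) / 13 = 23.2000
σ̂ = R̄ / d₂ = 23.2000 / 2.847 = 8.1489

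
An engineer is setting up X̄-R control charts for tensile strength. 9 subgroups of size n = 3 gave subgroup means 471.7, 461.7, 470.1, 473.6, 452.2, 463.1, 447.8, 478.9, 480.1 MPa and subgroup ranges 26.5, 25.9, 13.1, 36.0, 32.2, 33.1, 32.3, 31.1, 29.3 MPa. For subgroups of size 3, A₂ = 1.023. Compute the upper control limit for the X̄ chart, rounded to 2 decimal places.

X̄̄ = (471.7 + 461.7 + 470.1 + 473.6 + 452.2 + 463.1 + 447.8 + 478.9 + 480.1) / 9 = 4199.2000 / 9 = 466.5778
R̄ = (26.5 + 25.9 + 13.1 + 36.0 + 32.2 + 33.1 + 32.3 + 31.1 + 29.3) / 9 = 259.5000 / 9 = 28.8333
UCL = X̄̄ + A₂·R̄ = 466.5778 + 1.023 × 28.8333 = 496.0743

496.07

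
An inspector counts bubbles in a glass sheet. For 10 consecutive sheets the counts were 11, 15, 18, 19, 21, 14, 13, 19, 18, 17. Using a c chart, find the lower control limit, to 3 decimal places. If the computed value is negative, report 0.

c̄ = (11 + 15 + 18 + 19 + 21 + 14 + 13 + 19 + 18 + 17) / 10 = 165 / 10 = 16.5000
LCL = c̄ − 3√c̄ = 16.5000 − 3 × 4.0620 = 4.3139

4.314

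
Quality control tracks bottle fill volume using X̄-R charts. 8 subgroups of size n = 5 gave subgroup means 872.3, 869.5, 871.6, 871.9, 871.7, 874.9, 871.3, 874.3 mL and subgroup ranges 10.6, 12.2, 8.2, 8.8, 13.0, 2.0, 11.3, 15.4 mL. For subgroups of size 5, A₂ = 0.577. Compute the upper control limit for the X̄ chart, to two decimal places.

X̄̄ = (872.3 + 869.5 + 871.6 + 871.9 + 871.7 + 874.9 + 871.3 + 874.3) / 8 = 6977.5000 / 8 = 872.1875
R̄ = (10.6 + 12.2 + 8.2 + 8.8 + 13.0 + 2.0 + 11.3 + 15.4) / 8 = 81.5000 / 8 = 10.1875
UCL = X̄̄ + A₂·R̄ = 872.1875 + 0.577 × 10.1875 = 878.0657

878.07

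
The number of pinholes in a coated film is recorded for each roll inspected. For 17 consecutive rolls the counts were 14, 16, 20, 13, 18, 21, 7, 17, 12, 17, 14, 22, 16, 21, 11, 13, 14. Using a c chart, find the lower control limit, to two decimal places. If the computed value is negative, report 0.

3.78

c̄ = (14 + 16 + 20 + 13 + 18 + 21 + 7 + 17 + 12 + 17 + 14 + 22 + 16 + 21 + 11 + 13 + 14) / 17 = 266 / 17 = 15.6471
LCL = c̄ − 3√c̄ = 15.6471 − 3 × 3.9556 = 3.7801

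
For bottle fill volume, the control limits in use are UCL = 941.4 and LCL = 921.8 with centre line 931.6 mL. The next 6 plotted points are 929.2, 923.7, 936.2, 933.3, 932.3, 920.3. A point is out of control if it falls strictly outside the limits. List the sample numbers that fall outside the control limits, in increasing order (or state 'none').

Compare each point to [921.8, 941.4]: sample 6 = 920.3 < LCL.

6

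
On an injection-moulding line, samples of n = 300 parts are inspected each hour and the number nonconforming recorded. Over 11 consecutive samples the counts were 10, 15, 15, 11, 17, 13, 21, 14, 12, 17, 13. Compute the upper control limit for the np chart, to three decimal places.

p̄ = Σdᵢ / (k·n) = 158 / (11 × 300) = 0.04788
UCL = np̄ + 3·√(np̄(1−p̄)) = 14.3636 + 3 × √(14.3636×0.95212) = 14.3636 + 3 × 3.6981 = 25.4579

25.458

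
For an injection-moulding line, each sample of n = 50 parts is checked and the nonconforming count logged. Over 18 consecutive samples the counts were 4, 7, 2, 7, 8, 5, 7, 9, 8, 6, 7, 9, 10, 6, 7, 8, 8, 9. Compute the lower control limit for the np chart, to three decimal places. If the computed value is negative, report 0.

p̄ = Σdᵢ / (k·n) = 127 / (18 × 50) = 0.14111
LCL = np̄ − 3·√(np̄(1−p̄)) = 7.0556 − 3 × 2.4617 = -0.3295 → 0 (negative, so LCL = 0)

0.000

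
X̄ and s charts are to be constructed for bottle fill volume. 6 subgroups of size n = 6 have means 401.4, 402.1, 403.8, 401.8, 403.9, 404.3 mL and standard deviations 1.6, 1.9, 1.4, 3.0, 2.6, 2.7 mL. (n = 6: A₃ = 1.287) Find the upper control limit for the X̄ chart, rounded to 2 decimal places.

405.71

X̄̄ = (401.4 + 402.1 + 403.8 + 401.8 + 403.9 + 404.3) / 6 = 402.8833
s̄ = (1.6 + 1.9 + 1.4 + 3.0 + 2.6 + 2.7) / 6 = 2.2000
UCL = X̄̄ + A₃·s̄ = 402.8833 + 1.287 × 2.2000 = 405.7147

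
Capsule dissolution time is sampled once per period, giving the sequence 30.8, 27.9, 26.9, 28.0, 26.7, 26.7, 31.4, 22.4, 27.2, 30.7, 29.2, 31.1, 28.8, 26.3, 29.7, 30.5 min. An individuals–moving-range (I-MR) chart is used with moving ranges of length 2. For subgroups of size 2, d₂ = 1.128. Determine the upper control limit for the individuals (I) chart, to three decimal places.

35.610

X̄ = (30.8 + 27.9 + 26.9 + 28.0 + 26.7 + 26.7 + 31.4 + 22.4 + 27.2 + 30.7 + 29.2 + 31.1 + 28.8 + 26.3 + 29.7 + 30.5) / 16 = 28.3938
Moving ranges: 2.9, 1.0, 1.1, 1.3, 0.0, 4.7, 9.0, 4.8, 3.5, 1.5, 1.9, 2.3, 2.5, 3.4, 0.8; M̄R̄ = 40.7000 / 15 = 2.7133
UCL = X̄ + 3·M̄R̄/d₂ = 28.3938 + 3 × 2.7133 / 1.128 = 35.6101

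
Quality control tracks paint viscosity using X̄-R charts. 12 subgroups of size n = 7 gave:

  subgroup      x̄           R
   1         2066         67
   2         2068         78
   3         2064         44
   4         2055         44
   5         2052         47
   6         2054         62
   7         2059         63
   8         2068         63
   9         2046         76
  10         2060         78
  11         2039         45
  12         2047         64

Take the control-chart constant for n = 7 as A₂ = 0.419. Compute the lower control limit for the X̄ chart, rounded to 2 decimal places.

X̄̄ = (2066 + 2068 + 2064 + 2055 + 2052 + 2054 + 2059 + 2068 + 2046 + 2060 + 2039 + 2047) / 12 = 24678.0000 / 12 = 2056.5000
R̄ = (67 + 78 + 44 + 44 + 47 + 62 + 63 + 63 + 76 + 78 + 45 + 64) / 12 = 731.0000 / 12 = 60.9167
LCL = X̄̄ − A₂·R̄ = 2056.5000 − 0.419 × 60.9167 = 2030.9759

2030.98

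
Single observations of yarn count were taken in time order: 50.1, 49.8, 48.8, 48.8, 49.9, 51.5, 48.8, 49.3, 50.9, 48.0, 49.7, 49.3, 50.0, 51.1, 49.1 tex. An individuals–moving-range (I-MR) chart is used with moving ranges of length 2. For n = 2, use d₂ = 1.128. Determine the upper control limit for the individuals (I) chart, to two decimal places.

53.02

X̄ = (50.1 + 49.8 + 48.8 + 48.8 + 49.9 + 51.5 + 48.8 + 49.3 + 50.9 + 48.0 + 49.7 + 49.3 + 50.0 + 51.1 + 49.1) / 15 = 49.6733
Moving ranges: 0.3, 1.0, 0.0, 1.1, 1.6, 2.7, 0.5, 1.6, 2.9, 1.7, 0.4, 0.7, 1.1, 2.0; M̄R̄ = 17.6000 / 14 = 1.2571
UCL = X̄ + 3·M̄R̄/d₂ = 49.6733 + 3 × 1.2571 / 1.128 = 53.0168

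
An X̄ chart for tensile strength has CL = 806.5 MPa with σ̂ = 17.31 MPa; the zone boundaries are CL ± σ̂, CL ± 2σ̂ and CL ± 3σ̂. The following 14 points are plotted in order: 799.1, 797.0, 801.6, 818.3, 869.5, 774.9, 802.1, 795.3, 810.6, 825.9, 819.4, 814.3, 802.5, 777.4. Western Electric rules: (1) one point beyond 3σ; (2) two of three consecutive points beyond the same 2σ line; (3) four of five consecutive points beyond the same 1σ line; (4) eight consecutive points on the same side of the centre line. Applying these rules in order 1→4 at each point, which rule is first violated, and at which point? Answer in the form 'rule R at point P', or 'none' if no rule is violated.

rule 1 at point 5

Zone of each point (C = within 1σ̂, B = 1σ̂–2σ̂, A = 2σ̂–3σ̂, * = beyond 3σ̂; sign = side of CL): 1:-C, 2:-C, 3:-C, 4:+C, 5:+*, 6:-B, 7:-C, 8:-C, 9:+C, 10:+B, 11:+C, 12:+C, 13:-C, 14:-B
Rule 1 (one point beyond the 3σ limits) is satisfied at point 5.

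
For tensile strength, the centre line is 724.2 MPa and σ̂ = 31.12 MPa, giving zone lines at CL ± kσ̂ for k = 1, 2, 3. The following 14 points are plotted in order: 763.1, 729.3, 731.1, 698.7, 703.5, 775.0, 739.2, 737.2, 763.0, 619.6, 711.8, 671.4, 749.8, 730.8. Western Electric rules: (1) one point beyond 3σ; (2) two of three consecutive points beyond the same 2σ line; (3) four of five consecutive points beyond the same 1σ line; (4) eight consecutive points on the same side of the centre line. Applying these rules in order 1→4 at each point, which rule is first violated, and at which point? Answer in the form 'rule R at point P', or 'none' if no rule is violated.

Zone of each point (C = within 1σ̂, B = 1σ̂–2σ̂, A = 2σ̂–3σ̂, * = beyond 3σ̂; sign = side of CL): 1:+B, 2:+C, 3:+C, 4:-C, 5:-C, 6:+B, 7:+C, 8:+C, 9:+B, 10:-*, 11:-C, 12:-B, 13:+C, 14:+C
Rule 1 (one point beyond the 3σ limits) is satisfied at point 10.

rule 1 at point 10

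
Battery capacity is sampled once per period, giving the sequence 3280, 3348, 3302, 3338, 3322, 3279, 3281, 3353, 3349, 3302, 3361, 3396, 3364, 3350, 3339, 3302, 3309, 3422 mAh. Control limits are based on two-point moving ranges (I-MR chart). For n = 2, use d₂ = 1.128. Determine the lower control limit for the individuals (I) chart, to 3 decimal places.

3232.729

X̄ = (3280 + 3348 + 3302 + 3338 + 3322 + 3279 + 3281 + 3353 + 3349 + 3302 + 3361 + 3396 + 3364 + 3350 + 3339 + 3302 + 3309 + 3422) / 18 = 3333.1667
Moving ranges: 68, 46, 36, 16, 43, 2, 72, 4, 47, 59, 35, 32, 14, 11, 37, 7, 113; M̄R̄ = 642.0000 / 17 = 37.7647
LCL = X̄ − 3·M̄R̄/d₂ = 3333.1667 − 3 × 37.7647 / 1.128 = 3232.7286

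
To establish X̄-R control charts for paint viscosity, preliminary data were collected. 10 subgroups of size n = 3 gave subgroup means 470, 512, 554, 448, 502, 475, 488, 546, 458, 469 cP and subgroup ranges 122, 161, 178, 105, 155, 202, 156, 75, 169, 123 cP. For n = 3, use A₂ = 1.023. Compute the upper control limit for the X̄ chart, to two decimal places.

X̄̄ = (470 + 512 + 554 + 448 + 502 + 475 + 488 + 546 + 458 + 469) / 10 = 4922.0000 / 10 = 492.2000
R̄ = (122 + 161 + 178 + 105 + 155 + 202 + 156 + 75 + 169 + 123) / 10 = 1446.0000 / 10 = 144.6000
UCL = X̄̄ + A₂·R̄ = 492.2000 + 1.023 × 144.6000 = 640.1258

640.13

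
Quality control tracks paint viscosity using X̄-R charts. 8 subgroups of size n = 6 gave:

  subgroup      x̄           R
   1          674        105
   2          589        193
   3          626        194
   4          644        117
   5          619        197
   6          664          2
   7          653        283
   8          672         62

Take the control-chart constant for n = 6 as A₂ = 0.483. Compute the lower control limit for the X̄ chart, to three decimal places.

573.013

X̄̄ = (674 + 589 + 626 + 644 + 619 + 664 + 653 + 672) / 8 = 5141.0000 / 8 = 642.6250
R̄ = (105 + 193 + 194 + 117 + 197 + 2 + 283 + 62) / 8 = 1153.0000 / 8 = 144.1250
LCL = X̄̄ − A₂·R̄ = 642.6250 − 0.483 × 144.1250 = 573.0126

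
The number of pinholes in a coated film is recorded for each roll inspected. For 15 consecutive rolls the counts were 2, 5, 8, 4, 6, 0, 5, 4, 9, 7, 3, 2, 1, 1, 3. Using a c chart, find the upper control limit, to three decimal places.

10.000

c̄ = (2 + 5 + 8 + 4 + 6 + 0 + 5 + 4 + 9 + 7 + 3 + 2 + 1 + 1 + 3) / 15 = 60 / 15 = 4.0000
UCL = c̄ + 3√c̄ = 4.0000 + 3 × √4.0000 = 4.0000 + 3 × 2.0000 = 10.0000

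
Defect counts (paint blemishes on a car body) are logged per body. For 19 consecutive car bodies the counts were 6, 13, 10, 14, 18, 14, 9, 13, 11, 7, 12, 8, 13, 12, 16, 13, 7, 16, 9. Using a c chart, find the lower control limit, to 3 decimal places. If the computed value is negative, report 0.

c̄ = (6 + 13 + 10 + 14 + 18 + 14 + 9 + 13 + 11 + 7 + 12 + 8 + 13 + 12 + 16 + 13 + 7 + 16 + 9) / 19 = 221 / 19 = 11.6316
LCL = c̄ − 3√c̄ = 11.6316 − 3 × 3.4105 = 1.4000

1.400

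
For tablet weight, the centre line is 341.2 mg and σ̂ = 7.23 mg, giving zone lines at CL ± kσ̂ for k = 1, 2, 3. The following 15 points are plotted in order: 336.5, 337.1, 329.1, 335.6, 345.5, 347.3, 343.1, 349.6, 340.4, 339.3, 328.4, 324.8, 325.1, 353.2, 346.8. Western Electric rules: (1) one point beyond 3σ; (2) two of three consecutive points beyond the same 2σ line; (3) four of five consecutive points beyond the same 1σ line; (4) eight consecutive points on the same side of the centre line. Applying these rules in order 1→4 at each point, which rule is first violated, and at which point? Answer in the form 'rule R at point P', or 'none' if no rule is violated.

Zone of each point (C = within 1σ̂, B = 1σ̂–2σ̂, A = 2σ̂–3σ̂, * = beyond 3σ̂; sign = side of CL): 1:-C, 2:-C, 3:-B, 4:-C, 5:+C, 6:+C, 7:+C, 8:+B, 9:-C, 10:-C, 11:-B, 12:-A, 13:-A, 14:+B, 15:+C
Rule 2 (two of three consecutive points beyond the same 2σ limit) is satisfied at point 13.

rule 2 at point 13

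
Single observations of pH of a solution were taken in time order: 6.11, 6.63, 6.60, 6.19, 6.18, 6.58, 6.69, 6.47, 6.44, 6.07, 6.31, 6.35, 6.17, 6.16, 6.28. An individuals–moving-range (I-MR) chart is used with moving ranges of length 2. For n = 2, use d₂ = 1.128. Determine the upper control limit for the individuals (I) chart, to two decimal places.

6.86

X̄ = (6.11 + 6.63 + 6.60 + 6.19 + 6.18 + 6.58 + 6.69 + 6.47 + 6.44 + 6.07 + 6.31 + 6.35 + 6.17 + 6.16 + 6.28) / 15 = 6.3487
Moving ranges: 0.52, 0.03, 0.41, 0.01, 0.40, 0.11, 0.22, 0.03, 0.37, 0.24, 0.04, 0.18, 0.01, 0.12; M̄R̄ = 2.6900 / 14 = 0.1921
UCL = X̄ + 3·M̄R̄/d₂ = 6.3487 + 3 × 0.1921 / 1.128 = 6.8597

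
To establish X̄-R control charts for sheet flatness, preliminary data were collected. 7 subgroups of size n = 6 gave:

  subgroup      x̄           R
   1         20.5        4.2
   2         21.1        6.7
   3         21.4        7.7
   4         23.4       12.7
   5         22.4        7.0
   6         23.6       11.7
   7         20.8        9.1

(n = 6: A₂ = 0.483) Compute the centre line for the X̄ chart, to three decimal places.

X̄̄ = (20.5 + 21.1 + 21.4 + 23.4 + 22.4 + 23.6 + 20.8) / 7 = 153.2000 / 7 = 21.8857
CL = X̄̄ = 21.8857

21.886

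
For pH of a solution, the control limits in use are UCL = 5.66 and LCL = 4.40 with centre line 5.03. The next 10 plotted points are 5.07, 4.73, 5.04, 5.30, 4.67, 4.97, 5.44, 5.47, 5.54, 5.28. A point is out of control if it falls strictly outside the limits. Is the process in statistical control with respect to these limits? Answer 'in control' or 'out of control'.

All 10 points lie within [4.40, 5.66].

in control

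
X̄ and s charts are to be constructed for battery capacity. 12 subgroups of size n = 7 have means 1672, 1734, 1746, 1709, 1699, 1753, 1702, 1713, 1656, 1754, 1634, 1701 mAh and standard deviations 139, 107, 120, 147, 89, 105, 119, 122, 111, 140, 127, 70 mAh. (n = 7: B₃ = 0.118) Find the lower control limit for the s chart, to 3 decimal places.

s̄ = (139 + 107 + 120 + 147 + 89 + 105 + 119 + 122 + 111 + 140 + 127 + 70) / 12 = 116.3333
LCL_s = B₃·s̄ = 0.118 × 116.3333 = 13.7273

13.727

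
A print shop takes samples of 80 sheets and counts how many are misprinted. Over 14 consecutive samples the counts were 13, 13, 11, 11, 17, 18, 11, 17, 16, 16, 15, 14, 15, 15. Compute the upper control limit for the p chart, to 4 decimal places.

p̄ = Σdᵢ / (k·n) = 202 / (14 × 80) = 0.18036
UCL = p̄ + 3·√(p̄(1−p̄)/n) = 0.18036 + 3 × √(0.18036×0.81964/80) = 0.18036 + 3 × 0.04299 = 0.30932

0.3093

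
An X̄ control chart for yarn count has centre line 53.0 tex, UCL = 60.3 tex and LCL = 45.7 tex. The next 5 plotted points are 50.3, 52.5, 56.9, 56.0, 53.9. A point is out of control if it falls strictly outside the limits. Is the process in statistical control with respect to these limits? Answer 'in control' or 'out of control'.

in control

All 5 points lie within [45.7, 60.3].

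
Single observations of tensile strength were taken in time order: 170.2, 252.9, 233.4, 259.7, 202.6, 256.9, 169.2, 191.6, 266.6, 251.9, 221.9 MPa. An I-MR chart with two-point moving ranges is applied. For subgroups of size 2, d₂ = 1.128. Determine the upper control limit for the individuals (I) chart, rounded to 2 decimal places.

350.09

X̄ = (170.2 + 252.9 + 233.4 + 259.7 + 202.6 + 256.9 + 169.2 + 191.6 + 266.6 + 251.9 + 221.9) / 11 = 225.1727
Moving ranges: 82.7, 19.5, 26.3, 57.1, 54.3, 87.7, 22.4, 75.0, 14.7, 30.0; M̄R̄ = 469.7000 / 10 = 46.9700
UCL = X̄ + 3·M̄R̄/d₂ = 225.1727 + 3 × 46.9700 / 1.128 = 350.0929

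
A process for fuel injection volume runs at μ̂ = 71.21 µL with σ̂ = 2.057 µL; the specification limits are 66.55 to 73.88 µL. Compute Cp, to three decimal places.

0.594

Cp = (USL − LSL) / (6σ̂) = (73.88 − 66.55) / (6 × 2.057) = 7.3300 / 12.3420 = 0.5939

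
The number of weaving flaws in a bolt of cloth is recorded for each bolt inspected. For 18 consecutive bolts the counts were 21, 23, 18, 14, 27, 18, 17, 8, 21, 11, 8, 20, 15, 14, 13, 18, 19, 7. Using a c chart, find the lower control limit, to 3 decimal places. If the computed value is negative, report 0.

4.139

c̄ = (21 + 23 + 18 + 14 + 27 + 18 + 17 + 8 + 21 + 11 + 8 + 20 + 15 + 14 + 13 + 18 + 19 + 7) / 18 = 292 / 18 = 16.2222
LCL = c̄ − 3√c̄ = 16.2222 − 3 × 4.0277 = 4.1392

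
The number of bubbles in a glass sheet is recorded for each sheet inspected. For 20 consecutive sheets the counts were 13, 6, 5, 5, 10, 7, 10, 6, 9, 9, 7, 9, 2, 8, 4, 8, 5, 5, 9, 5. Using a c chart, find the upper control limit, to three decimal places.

c̄ = (13 + 6 + 5 + 5 + 10 + 7 + 10 + 6 + 9 + 9 + 7 + 9 + 2 + 8 + 4 + 8 + 5 + 5 + 9 + 5) / 20 = 142 / 20 = 7.1000
UCL = c̄ + 3√c̄ = 7.1000 + 3 × √7.1000 = 7.1000 + 3 × 2.6646 = 15.0937

15.094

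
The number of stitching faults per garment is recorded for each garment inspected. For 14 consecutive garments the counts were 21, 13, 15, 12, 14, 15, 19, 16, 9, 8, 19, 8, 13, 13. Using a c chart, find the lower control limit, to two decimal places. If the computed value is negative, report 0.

2.73

c̄ = (21 + 13 + 15 + 12 + 14 + 15 + 19 + 16 + 9 + 8 + 19 + 8 + 13 + 13) / 14 = 195 / 14 = 13.9286
LCL = c̄ − 3√c̄ = 13.9286 − 3 × 3.7321 = 2.7323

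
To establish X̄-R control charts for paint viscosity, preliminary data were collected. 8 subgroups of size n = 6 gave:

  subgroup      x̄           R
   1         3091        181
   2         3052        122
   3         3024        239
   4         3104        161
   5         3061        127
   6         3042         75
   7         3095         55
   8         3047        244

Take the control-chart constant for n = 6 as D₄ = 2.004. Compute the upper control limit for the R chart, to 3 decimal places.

301.602

R̄ = (181 + 122 + 239 + 161 + 127 + 75 + 55 + 244) / 8 = 1204.0000 / 8 = 150.5000
UCL_R = D₄·R̄ = 2.004 × 150.5000 = 301.6020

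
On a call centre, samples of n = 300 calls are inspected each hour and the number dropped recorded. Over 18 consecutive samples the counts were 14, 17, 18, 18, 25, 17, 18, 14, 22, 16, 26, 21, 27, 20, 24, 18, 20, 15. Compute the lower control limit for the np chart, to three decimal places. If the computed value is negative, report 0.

6.652

p̄ = Σdᵢ / (k·n) = 350 / (18 × 300) = 0.06481
LCL = np̄ − 3·√(np̄(1−p̄)) = 19.4444 − 3 × 4.2643 = 6.6516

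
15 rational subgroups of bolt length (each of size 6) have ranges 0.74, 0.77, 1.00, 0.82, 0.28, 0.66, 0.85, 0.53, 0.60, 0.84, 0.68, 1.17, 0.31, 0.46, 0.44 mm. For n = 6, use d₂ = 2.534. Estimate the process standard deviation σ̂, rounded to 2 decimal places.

0.27

R̄ = (0.74 + 0.77 + 1.00 + 0.82 + 0.28 + 0.66 + 0.85 + 0.53 + 0.60 + 0.84 + 0.68 + 1.17 + 0.31 + 0.46 + 0.44) / 15 = 0.6767
σ̂ = R̄ / d₂ = 0.6767 / 2.534 = 0.2670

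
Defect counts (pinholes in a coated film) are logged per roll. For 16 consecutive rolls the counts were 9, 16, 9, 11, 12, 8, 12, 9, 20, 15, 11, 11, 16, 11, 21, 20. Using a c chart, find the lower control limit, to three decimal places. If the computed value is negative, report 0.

2.293

c̄ = (9 + 16 + 9 + 11 + 12 + 8 + 12 + 9 + 20 + 15 + 11 + 11 + 16 + 11 + 21 + 20) / 16 = 211 / 16 = 13.1875
LCL = c̄ − 3√c̄ = 13.1875 − 3 × 3.6315 = 2.2931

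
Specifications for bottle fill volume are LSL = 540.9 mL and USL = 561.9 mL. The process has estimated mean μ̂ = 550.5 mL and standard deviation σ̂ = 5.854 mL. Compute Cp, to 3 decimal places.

Cp = (USL − LSL) / (6σ̂) = (561.9 − 540.9) / (6 × 5.854) = 21.0000 / 35.1240 = 0.5979

0.598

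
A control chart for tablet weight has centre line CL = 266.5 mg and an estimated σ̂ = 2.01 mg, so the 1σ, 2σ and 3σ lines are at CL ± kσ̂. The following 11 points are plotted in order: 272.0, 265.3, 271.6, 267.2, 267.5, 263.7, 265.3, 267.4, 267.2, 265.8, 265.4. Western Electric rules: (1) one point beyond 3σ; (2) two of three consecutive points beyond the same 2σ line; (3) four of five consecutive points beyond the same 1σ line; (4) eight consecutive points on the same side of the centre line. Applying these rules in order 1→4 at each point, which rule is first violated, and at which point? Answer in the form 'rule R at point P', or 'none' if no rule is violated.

Zone of each point (C = within 1σ̂, B = 1σ̂–2σ̂, A = 2σ̂–3σ̂, * = beyond 3σ̂; sign = side of CL): 1:+A, 2:-C, 3:+A, 4:+C, 5:+C, 6:-B, 7:-C, 8:+C, 9:+C, 10:-C, 11:-C
Rule 2 (two of three consecutive points beyond the same 2σ limit) is satisfied at point 3.

rule 2 at point 3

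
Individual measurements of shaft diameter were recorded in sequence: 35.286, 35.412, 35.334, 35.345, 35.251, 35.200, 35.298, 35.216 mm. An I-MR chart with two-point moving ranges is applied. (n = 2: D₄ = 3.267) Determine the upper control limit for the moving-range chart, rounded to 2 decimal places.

0.25

Moving ranges: 0.126, 0.078, 0.011, 0.094, 0.051, 0.098, 0.082; M̄R̄ = 0.5400 / 7 = 0.0771
UCL_MR = D₄·M̄R̄ = 3.267 × 0.0771 = 0.2520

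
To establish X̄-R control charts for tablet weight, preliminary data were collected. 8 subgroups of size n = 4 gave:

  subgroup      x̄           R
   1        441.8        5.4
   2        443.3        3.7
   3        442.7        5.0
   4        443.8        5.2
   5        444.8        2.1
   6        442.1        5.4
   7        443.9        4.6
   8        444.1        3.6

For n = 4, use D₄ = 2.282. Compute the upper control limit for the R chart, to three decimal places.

9.984

R̄ = (5.4 + 3.7 + 5.0 + 5.2 + 2.1 + 5.4 + 4.6 + 3.6) / 8 = 35.0000 / 8 = 4.3750
UCL_R = D₄·R̄ = 2.282 × 4.3750 = 9.9838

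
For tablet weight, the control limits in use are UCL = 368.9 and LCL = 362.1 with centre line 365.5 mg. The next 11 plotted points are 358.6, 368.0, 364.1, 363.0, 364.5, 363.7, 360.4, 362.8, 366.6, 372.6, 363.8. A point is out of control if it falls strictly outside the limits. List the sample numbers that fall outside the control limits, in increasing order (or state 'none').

Compare each point to [362.1, 368.9]: sample 1 = 358.6 < LCL; sample 7 = 360.4 < LCL; sample 10 = 372.6 > UCL.

1, 7, 10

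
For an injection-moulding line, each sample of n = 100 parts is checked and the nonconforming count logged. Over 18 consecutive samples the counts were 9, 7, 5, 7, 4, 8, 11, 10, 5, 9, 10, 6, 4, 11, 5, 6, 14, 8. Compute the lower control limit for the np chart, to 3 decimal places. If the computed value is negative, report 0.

p̄ = Σdᵢ / (k·n) = 139 / (18 × 100) = 0.07722
LCL = np̄ − 3·√(np̄(1−p̄)) = 7.7222 − 3 × 2.6694 = -0.2861 → 0 (negative, so LCL = 0)

0.000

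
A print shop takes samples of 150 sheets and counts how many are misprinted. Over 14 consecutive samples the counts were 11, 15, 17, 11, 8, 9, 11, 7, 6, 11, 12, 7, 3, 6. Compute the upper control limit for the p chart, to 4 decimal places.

0.1237

p̄ = Σdᵢ / (k·n) = 134 / (14 × 150) = 0.06381
UCL = p̄ + 3·√(p̄(1−p̄)/n) = 0.06381 + 3 × √(0.06381×0.93619/150) = 0.06381 + 3 × 0.01996 = 0.12368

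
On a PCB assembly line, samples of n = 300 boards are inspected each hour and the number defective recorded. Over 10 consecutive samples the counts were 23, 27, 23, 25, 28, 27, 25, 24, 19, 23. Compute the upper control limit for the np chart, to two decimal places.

38.60

p̄ = Σdᵢ / (k·n) = 244 / (10 × 300) = 0.08133
UCL = np̄ + 3·√(np̄(1−p̄)) = 24.4000 + 3 × √(24.4000×0.91867) = 24.4000 + 3 × 4.7345 = 38.6035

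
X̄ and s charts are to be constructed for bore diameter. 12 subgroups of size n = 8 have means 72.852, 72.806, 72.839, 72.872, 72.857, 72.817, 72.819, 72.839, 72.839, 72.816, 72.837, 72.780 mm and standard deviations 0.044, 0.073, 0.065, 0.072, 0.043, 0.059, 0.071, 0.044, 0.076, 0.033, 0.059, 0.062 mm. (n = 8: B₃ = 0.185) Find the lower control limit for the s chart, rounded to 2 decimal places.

0.01

s̄ = (0.044 + 0.073 + 0.065 + 0.072 + 0.043 + 0.059 + 0.071 + 0.044 + 0.076 + 0.033 + 0.059 + 0.062) / 12 = 0.0584
LCL_s = B₃·s̄ = 0.185 × 0.0584 = 0.0108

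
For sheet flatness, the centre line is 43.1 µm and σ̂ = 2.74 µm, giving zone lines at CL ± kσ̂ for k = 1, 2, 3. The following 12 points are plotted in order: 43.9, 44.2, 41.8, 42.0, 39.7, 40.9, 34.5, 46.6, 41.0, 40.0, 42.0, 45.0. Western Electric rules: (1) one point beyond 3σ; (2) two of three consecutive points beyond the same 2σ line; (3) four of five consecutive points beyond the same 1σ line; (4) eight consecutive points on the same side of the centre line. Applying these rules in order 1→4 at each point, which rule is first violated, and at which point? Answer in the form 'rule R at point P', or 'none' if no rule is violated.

Zone of each point (C = within 1σ̂, B = 1σ̂–2σ̂, A = 2σ̂–3σ̂, * = beyond 3σ̂; sign = side of CL): 1:+C, 2:+C, 3:-C, 4:-C, 5:-B, 6:-C, 7:-*, 8:+B, 9:-C, 10:-B, 11:-C, 12:+C
Rule 1 (one point beyond the 3σ limits) is satisfied at point 7.

rule 1 at point 7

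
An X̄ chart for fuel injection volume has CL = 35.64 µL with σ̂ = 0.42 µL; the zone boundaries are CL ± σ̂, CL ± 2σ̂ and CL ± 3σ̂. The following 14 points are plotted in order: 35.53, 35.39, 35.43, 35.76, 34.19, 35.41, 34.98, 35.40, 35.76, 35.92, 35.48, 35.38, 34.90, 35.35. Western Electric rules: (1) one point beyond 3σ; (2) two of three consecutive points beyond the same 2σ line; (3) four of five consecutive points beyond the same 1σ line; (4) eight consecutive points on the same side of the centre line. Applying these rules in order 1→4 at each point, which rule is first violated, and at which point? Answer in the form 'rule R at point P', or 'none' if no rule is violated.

rule 1 at point 5

Zone of each point (C = within 1σ̂, B = 1σ̂–2σ̂, A = 2σ̂–3σ̂, * = beyond 3σ̂; sign = side of CL): 1:-C, 2:-C, 3:-C, 4:+C, 5:-*, 6:-C, 7:-B, 8:-C, 9:+C, 10:+C, 11:-C, 12:-C, 13:-B, 14:-C
Rule 1 (one point beyond the 3σ limits) is satisfied at point 5.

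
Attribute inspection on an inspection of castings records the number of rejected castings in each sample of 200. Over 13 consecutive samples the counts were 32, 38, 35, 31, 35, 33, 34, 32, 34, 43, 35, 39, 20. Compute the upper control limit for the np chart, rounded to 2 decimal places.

p̄ = Σdᵢ / (k·n) = 441 / (13 × 200) = 0.16962
UCL = np̄ + 3·√(np̄(1−p̄)) = 33.9231 + 3 × √(33.9231×0.83038) = 33.9231 + 3 × 5.3075 = 49.8455

49.85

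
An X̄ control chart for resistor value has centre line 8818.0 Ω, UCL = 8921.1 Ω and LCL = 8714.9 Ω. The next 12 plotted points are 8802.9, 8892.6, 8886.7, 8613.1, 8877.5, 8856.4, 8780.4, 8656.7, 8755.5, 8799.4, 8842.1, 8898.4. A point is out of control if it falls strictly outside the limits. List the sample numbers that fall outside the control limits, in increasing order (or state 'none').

Compare each point to [8714.9, 8921.1]: sample 4 = 8613.1 < LCL; sample 8 = 8656.7 < LCL.

4, 8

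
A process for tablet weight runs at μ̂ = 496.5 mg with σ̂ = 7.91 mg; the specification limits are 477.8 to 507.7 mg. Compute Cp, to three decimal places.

Cp = (USL − LSL) / (6σ̂) = (507.7 − 477.8) / (6 × 7.91) = 29.9000 / 47.4600 = 0.6300

0.630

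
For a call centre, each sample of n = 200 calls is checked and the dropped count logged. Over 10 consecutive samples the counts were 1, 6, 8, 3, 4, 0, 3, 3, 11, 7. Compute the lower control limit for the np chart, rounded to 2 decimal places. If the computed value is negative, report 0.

p̄ = Σdᵢ / (k·n) = 46 / (10 × 200) = 0.02300
LCL = np̄ − 3·√(np̄(1−p̄)) = 4.6000 − 3 × 2.1200 = -1.7599 → 0 (negative, so LCL = 0)

0.00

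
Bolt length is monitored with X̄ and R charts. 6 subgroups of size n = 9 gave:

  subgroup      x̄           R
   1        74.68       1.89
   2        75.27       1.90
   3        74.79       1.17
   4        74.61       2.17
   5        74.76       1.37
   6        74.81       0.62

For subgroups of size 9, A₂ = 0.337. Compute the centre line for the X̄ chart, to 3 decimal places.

X̄̄ = (74.68 + 75.27 + 74.79 + 74.61 + 74.76 + 74.81) / 6 = 448.9200 / 6 = 74.8200
CL = X̄̄ = 74.8200

74.820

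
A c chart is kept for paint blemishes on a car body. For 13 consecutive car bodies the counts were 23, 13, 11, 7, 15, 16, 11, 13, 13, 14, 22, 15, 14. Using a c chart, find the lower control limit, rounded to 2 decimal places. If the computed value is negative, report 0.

3.01

c̄ = (23 + 13 + 11 + 7 + 15 + 16 + 11 + 13 + 13 + 14 + 22 + 15 + 14) / 13 = 187 / 13 = 14.3846
LCL = c̄ − 3√c̄ = 14.3846 − 3 × 3.7927 = 3.0065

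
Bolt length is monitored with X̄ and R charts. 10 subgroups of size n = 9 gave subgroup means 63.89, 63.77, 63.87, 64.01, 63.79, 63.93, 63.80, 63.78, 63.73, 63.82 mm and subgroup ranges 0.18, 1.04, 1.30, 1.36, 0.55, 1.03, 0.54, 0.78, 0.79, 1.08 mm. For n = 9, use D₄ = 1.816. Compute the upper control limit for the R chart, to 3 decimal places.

1.571

R̄ = (0.18 + 1.04 + 1.30 + 1.36 + 0.55 + 1.03 + 0.54 + 0.78 + 0.79 + 1.08) / 10 = 8.6500 / 10 = 0.8650
UCL_R = D₄·R̄ = 1.816 × 0.8650 = 1.5708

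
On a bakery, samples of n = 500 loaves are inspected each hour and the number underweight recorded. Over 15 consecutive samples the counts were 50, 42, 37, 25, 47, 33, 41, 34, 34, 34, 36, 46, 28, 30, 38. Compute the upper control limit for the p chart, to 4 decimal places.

0.1091

p̄ = Σdᵢ / (k·n) = 555 / (15 × 500) = 0.07400
UCL = p̄ + 3·√(p̄(1−p̄)/n) = 0.07400 + 3 × √(0.07400×0.92600/500) = 0.07400 + 3 × 0.01171 = 0.10912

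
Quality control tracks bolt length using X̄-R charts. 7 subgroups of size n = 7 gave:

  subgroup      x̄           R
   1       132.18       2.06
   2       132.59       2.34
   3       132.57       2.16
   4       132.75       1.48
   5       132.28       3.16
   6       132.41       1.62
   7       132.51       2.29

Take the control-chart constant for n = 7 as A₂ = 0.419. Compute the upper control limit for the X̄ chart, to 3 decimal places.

133.374

X̄̄ = (132.18 + 132.59 + 132.57 + 132.75 + 132.28 + 132.41 + 132.51) / 7 = 927.2900 / 7 = 132.4700
R̄ = (2.06 + 2.34 + 2.16 + 1.48 + 3.16 + 1.62 + 2.29) / 7 = 15.1100 / 7 = 2.1586
UCL = X̄̄ + A₂·R̄ = 132.4700 + 0.419 × 2.1586 = 133.3744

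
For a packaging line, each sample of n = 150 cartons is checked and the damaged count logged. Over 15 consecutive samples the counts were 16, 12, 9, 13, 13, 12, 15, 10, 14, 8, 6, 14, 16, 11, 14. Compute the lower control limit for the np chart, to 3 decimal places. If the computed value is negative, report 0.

2.157

p̄ = Σdᵢ / (k·n) = 183 / (15 × 150) = 0.08133
LCL = np̄ − 3·√(np̄(1−p̄)) = 12.2000 − 3 × 3.3478 = 2.1566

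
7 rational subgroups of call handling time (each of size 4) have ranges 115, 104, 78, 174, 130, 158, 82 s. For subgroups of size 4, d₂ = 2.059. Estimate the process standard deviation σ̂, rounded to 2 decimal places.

R̄ = (115 + 104 + 78 + 174 + 130 + 158 + 82) / 7 = 120.1429
σ̂ = R̄ / d₂ = 120.1429 / 2.059 = 58.3501

58.35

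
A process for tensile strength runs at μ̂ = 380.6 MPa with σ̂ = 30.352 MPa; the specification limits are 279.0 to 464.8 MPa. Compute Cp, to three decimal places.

Cp = (USL − LSL) / (6σ̂) = (464.8 − 279.0) / (6 × 30.352) = 185.8000 / 182.1120 = 1.0203

1.020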